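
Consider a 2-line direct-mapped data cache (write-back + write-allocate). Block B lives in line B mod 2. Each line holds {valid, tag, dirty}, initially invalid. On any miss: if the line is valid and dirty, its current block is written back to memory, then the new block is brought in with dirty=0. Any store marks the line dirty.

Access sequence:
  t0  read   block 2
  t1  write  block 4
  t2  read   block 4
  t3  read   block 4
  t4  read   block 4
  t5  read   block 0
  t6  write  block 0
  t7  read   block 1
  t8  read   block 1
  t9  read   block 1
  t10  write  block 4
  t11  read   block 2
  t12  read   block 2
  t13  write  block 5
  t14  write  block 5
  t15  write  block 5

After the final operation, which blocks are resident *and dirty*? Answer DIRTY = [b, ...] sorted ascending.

DIRTY = [5]

  0 | R B2 → L0 miss [-]
  1 | W B4 → L0 miss [D]
  2 | R B4 → L0 hit [D]
  3 | R B4 → L0 hit [D]
  4 | R B4 → L0 hit [D]
  5 | R B0 → L0 miss wb→B4 [-]
  6 | W B0 → L0 hit [D]
  7 | R B1 → L1 miss [-]
  8 | R B1 → L1 hit [-]
  9 | R B1 → L1 hit [-]
  10 | W B4 → L0 miss wb→B0 [D]
  11 | R B2 → L0 miss wb→B4 [-]
  12 | R B2 → L0 hit [-]
  13 | W B5 → L1 miss [D]
  14 | W B5 → L1 hit [D]
  15 | W B5 → L1 hit [D]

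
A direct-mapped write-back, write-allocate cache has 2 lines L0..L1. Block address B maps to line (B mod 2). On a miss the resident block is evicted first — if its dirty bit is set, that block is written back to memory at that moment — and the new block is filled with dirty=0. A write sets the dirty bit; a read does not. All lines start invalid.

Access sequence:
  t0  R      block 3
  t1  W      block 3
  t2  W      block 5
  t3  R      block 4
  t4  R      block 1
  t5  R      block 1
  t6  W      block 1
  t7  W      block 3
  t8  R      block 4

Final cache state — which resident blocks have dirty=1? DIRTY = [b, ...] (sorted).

  0 | R B3 → L1 miss [-]
  1 | W B3 → L1 hit [D]
  2 | W B5 → L1 miss wb→B3 [D]
  3 | R B4 → L0 miss [-]
  4 | R B1 → L1 miss wb→B5 [-]
  5 | R B1 → L1 hit [-]
  6 | W B1 → L1 hit [D]
  7 | W B3 → L1 miss wb→B1 [D]
  8 | R B4 → L0 hit [-]

DIRTY = [3]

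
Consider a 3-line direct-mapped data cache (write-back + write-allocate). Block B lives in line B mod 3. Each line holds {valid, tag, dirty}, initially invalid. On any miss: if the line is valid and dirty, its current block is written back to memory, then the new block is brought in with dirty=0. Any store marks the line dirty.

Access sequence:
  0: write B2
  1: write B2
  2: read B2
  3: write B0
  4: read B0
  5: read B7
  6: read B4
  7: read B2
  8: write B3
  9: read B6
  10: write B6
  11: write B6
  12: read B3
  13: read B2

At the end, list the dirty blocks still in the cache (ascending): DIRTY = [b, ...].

DIRTY = [2]

0: W B2 → L2 miss [D]
1: W B2 → L2 hit [D]
2: R B2 → L2 hit [D]
3: W B0 → L0 miss [D]
4: R B0 → L0 hit [D]
5: R B7 → L1 miss [-]
6: R B4 → L1 miss [-]
7: R B2 → L2 hit [D]
8: W B3 → L0 miss wb→B0 [D]
9: R B6 → L0 miss wb→B3 [-]
10: W B6 → L0 hit [D]
11: W B6 → L0 hit [D]
12: R B3 → L0 miss wb→B6 [-]
13: R B2 → L2 hit [D]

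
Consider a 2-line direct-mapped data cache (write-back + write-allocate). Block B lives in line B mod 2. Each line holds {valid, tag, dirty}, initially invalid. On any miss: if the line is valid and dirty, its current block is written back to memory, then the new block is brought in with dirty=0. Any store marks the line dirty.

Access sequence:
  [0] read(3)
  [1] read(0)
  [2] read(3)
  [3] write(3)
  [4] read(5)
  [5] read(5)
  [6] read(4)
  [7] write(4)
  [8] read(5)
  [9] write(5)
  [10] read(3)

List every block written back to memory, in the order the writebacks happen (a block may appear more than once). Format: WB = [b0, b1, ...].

0: R B3 → L1 miss [-]
1: R B0 → L0 miss [-]
2: R B3 → L1 hit [-]
3: W B3 → L1 hit [D]
4: R B5 → L1 miss wb→B3 [-]
5: R B5 → L1 hit [-]
6: R B4 → L0 miss [-]
7: W B4 → L0 hit [D]
8: R B5 → L1 hit [-]
9: W B5 → L1 hit [D]
10: R B3 → L1 miss wb→B5 [-]

WB = [3, 5]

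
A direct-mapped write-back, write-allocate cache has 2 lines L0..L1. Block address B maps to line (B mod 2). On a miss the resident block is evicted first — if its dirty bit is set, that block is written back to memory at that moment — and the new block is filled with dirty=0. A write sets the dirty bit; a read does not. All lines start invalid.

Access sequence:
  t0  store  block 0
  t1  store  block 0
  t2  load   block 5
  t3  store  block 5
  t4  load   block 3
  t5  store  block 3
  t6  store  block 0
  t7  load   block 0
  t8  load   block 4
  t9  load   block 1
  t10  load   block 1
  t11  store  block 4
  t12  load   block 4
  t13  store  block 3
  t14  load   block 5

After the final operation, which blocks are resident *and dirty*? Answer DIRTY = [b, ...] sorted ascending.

0: W B0 → L0 miss [D]
1: W B0 → L0 hit [D]
2: R B5 → L1 miss [-]
3: W B5 → L1 hit [D]
4: R B3 → L1 miss wb→B5 [-]
5: W B3 → L1 hit [D]
6: W B0 → L0 hit [D]
7: R B0 → L0 hit [D]
8: R B4 → L0 miss wb→B0 [-]
9: R B1 → L1 miss wb→B3 [-]
10: R B1 → L1 hit [-]
11: W B4 → L0 hit [D]
12: R B4 → L0 hit [D]
13: W B3 → L1 miss [D]
14: R B5 → L1 miss wb→B3 [-]

DIRTY = [4]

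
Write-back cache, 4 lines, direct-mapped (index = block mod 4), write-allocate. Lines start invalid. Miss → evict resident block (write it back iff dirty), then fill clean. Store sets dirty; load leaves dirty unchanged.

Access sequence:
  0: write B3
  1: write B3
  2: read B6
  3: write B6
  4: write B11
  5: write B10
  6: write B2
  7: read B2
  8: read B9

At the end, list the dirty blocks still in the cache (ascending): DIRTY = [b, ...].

DIRTY = [2, 11]

  0 | W B3 → L3 miss [D]
  1 | W B3 → L3 hit [D]
  2 | R B6 → L2 miss [-]
  3 | W B6 → L2 hit [D]
  4 | W B11 → L3 miss wb→B3 [D]
  5 | W B10 → L2 miss wb→B6 [D]
  6 | W B2 → L2 miss wb→B10 [D]
  7 | R B2 → L2 hit [D]
  8 | R B9 → L1 miss [-]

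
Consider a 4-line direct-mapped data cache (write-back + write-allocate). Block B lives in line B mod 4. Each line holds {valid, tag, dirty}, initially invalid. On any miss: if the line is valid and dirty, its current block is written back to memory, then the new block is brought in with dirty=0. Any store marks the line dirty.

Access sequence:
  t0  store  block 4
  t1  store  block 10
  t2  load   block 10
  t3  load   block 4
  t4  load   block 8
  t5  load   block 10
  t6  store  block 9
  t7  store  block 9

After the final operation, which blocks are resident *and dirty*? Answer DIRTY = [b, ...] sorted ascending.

0: W B4 -> L0 miss  d=D]
1: W B10 -> L2 miss  d=D]
2: R B10 -> L2 hit  d=D]
3: R B4 -> L0 hit  d=D]
4: R B8 -> L0 miss wb->B4  d=-]
5: R B10 -> L2 hit  d=D]
6: W B9 -> L1 miss  d=D]
7: W B9 -> L1 hit  d=D]

DIRTY = [9, 10]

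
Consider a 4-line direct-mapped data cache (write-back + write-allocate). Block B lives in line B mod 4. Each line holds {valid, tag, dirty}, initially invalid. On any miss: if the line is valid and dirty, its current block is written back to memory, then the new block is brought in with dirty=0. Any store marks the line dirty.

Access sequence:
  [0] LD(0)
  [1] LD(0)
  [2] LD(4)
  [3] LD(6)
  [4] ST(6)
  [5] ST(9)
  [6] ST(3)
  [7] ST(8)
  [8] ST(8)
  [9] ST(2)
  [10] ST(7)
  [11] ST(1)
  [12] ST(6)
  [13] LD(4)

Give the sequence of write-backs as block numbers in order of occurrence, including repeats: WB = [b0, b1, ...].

WB = [6, 3, 9, 2, 8]

0: R B0 -> L0 miss  d=-]
1: R B0 -> L0 hit  d=-]
2: R B4 -> L0 miss  d=-]
3: R B6 -> L2 miss  d=-]
4: W B6 -> L2 hit  d=D]
5: W B9 -> L1 miss  d=D]
6: W B3 -> L3 miss  d=D]
7: W B8 -> L0 miss  d=D]
8: W B8 -> L0 hit  d=D]
9: W B2 -> L2 miss wb->B6  d=D]
10: W B7 -> L3 miss wb->B3  d=D]
11: W B1 -> L1 miss wb->B9  d=D]
12: W B6 -> L2 miss wb->B2  d=D]
13: R B4 -> L0 miss wb->B8  d=-]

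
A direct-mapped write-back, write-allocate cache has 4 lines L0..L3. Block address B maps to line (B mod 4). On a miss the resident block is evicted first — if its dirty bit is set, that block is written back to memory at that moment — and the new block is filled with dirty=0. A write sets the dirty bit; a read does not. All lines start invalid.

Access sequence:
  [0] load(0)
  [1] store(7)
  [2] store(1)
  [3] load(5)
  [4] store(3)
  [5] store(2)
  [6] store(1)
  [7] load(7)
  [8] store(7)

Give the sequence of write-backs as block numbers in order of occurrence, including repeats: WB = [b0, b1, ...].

0: R B0 -> L0 miss  d=-]
1: W B7 -> L3 miss  d=D]
2: W B1 -> L1 miss  d=D]
3: R B5 -> L1 miss wb->B1  d=-]
4: W B3 -> L3 miss wb->B7  d=D]
5: W B2 -> L2 miss  d=D]
6: W B1 -> L1 miss  d=D]
7: R B7 -> L3 miss wb->B3  d=-]
8: W B7 -> L3 hit  d=D]

WB = [1, 7, 3]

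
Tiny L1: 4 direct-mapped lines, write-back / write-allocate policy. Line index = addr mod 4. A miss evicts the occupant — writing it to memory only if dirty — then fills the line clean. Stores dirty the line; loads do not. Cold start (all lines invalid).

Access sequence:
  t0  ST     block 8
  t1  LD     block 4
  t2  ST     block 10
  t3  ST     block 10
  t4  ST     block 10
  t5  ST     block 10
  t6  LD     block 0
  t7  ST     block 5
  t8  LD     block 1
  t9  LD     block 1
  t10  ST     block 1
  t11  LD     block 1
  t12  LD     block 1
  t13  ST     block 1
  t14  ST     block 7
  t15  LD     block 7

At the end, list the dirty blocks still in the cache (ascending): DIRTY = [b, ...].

  0 | W B8 → L0 miss [D]
  1 | R B4 → L0 miss wb→B8 [-]
  2 | W B10 → L2 miss [D]
  3 | W B10 → L2 hit [D]
  4 | W B10 → L2 hit [D]
  5 | W B10 → L2 hit [D]
  6 | R B0 → L0 miss [-]
  7 | W B5 → L1 miss [D]
  8 | R B1 → L1 miss wb→B5 [-]
  9 | R B1 → L1 hit [-]
  10 | W B1 → L1 hit [D]
  11 | R B1 → L1 hit [D]
  12 | R B1 → L1 hit [D]
  13 | W B1 → L1 hit [D]
  14 | W B7 → L3 miss [D]
  15 | R B7 → L3 hit [D]

DIRTY = [1, 7, 10]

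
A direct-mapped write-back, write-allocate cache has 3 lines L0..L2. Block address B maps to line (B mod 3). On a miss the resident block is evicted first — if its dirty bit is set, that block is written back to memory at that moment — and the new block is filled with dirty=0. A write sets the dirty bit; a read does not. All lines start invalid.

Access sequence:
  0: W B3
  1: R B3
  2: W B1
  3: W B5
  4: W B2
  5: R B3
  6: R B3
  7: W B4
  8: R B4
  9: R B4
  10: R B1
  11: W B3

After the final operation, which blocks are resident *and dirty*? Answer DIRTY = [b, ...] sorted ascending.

0: W B3 → L0 miss [D]
1: R B3 → L0 hit [D]
2: W B1 → L1 miss [D]
3: W B5 → L2 miss [D]
4: W B2 → L2 miss wb→B5 [D]
5: R B3 → L0 hit [D]
6: R B3 → L0 hit [D]
7: W B4 → L1 miss wb→B1 [D]
8: R B4 → L1 hit [D]
9: R B4 → L1 hit [D]
10: R B1 → L1 miss wb→B4 [-]
11: W B3 → L0 hit [D]

DIRTY = [2, 3]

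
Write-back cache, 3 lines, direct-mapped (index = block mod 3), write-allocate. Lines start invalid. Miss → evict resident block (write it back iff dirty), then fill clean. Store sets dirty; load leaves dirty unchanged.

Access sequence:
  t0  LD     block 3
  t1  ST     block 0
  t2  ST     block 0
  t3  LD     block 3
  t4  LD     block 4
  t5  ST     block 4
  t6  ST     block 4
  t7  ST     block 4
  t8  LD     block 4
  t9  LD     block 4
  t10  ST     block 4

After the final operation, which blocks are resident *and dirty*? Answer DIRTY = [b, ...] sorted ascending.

0: R B3 → L0 miss [-]
1: W B0 → L0 miss [D]
2: W B0 → L0 hit [D]
3: R B3 → L0 miss wb→B0 [-]
4: R B4 → L1 miss [-]
5: W B4 → L1 hit [D]
6: W B4 → L1 hit [D]
7: W B4 → L1 hit [D]
8: R B4 → L1 hit [D]
9: R B4 → L1 hit [D]
10: W B4 → L1 hit [D]

DIRTY = [4]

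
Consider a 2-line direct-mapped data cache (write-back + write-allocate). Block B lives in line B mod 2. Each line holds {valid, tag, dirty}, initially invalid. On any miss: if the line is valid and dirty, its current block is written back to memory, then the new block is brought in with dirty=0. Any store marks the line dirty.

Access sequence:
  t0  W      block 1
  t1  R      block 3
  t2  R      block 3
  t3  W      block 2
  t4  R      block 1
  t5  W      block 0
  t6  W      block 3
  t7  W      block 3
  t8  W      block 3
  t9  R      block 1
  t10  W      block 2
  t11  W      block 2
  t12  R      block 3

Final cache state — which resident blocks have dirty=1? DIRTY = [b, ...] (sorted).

0: W B1 -> L1 miss  d=D]
1: R B3 -> L1 miss wb->B1  d=-]
2: R B3 -> L1 hit  d=-]
3: W B2 -> L0 miss  d=D]
4: R B1 -> L1 miss  d=-]
5: W B0 -> L0 miss wb->B2  d=D]
6: W B3 -> L1 miss  d=D]
7: W B3 -> L1 hit  d=D]
8: W B3 -> L1 hit  d=D]
9: R B1 -> L1 miss wb->B3  d=-]
10: W B2 -> L0 miss wb->B0  d=D]
11: W B2 -> L0 hit  d=D]
12: R B3 -> L1 miss  d=-]

DIRTY = [2]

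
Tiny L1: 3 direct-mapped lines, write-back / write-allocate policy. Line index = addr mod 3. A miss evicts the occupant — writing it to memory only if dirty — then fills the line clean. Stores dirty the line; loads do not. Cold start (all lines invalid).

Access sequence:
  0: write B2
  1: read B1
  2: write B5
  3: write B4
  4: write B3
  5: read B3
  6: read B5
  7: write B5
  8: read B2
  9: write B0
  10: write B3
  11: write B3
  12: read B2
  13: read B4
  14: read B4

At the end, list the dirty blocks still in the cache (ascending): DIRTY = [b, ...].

DIRTY = [3, 4]

  0 | W B2 → L2 miss [D]
  1 | R B1 → L1 miss [-]
  2 | W B5 → L2 miss wb→B2 [D]
  3 | W B4 → L1 miss [D]
  4 | W B3 → L0 miss [D]
  5 | R B3 → L0 hit [D]
  6 | R B5 → L2 hit [D]
  7 | W B5 → L2 hit [D]
  8 | R B2 → L2 miss wb→B5 [-]
  9 | W B0 → L0 miss wb→B3 [D]
  10 | W B3 → L0 miss wb→B0 [D]
  11 | W B3 → L0 hit [D]
  12 | R B2 → L2 hit [-]
  13 | R B4 → L1 hit [D]
  14 | R B4 → L1 hit [D]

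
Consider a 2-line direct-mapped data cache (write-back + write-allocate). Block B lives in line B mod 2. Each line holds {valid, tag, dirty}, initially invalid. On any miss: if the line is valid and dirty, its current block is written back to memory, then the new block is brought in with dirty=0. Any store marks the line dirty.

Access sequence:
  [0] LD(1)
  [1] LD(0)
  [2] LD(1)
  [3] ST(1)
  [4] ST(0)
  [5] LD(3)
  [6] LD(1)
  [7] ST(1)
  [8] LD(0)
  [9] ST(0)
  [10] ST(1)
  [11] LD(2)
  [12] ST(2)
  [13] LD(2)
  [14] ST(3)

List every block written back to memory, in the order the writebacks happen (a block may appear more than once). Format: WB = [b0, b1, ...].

0: R B1 -> L1 miss  d=-]
1: R B0 -> L0 miss  d=-]
2: R B1 -> L1 hit  d=-]
3: W B1 -> L1 hit  d=D]
4: W B0 -> L0 hit  d=D]
5: R B3 -> L1 miss wb->B1  d=-]
6: R B1 -> L1 miss  d=-]
7: W B1 -> L1 hit  d=D]
8: R B0 -> L0 hit  d=D]
9: W B0 -> L0 hit  d=D]
10: W B1 -> L1 hit  d=D]
11: R B2 -> L0 miss wb->B0  d=-]
12: W B2 -> L0 hit  d=D]
13: R B2 -> L0 hit  d=D]
14: W B3 -> L1 miss wb->B1  d=D]

WB = [1, 0, 1]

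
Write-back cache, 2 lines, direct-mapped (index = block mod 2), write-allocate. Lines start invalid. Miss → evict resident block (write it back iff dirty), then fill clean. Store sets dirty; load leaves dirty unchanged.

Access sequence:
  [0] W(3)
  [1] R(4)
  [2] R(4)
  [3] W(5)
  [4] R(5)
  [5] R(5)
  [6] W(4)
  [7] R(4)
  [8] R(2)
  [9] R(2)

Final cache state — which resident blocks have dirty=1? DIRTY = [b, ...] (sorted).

  0 | W B3 → L1 miss [D]
  1 | R B4 → L0 miss [-]
  2 | R B4 → L0 hit [-]
  3 | W B5 → L1 miss wb→B3 [D]
  4 | R B5 → L1 hit [D]
  5 | R B5 → L1 hit [D]
  6 | W B4 → L0 hit [D]
  7 | R B4 → L0 hit [D]
  8 | R B2 → L0 miss wb→B4 [-]
  9 | R B2 → L0 hit [-]

DIRTY = [5]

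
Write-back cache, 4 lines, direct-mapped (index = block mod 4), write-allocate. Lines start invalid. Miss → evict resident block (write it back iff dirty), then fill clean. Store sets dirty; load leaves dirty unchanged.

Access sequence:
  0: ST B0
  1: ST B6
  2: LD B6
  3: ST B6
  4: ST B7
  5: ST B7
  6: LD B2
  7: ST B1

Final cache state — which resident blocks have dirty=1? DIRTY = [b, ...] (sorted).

DIRTY = [0, 1, 7]

  0 | W B0 → L0 miss [D]
  1 | W B6 → L2 miss [D]
  2 | R B6 → L2 hit [D]
  3 | W B6 → L2 hit [D]
  4 | W B7 → L3 miss [D]
  5 | W B7 → L3 hit [D]
  6 | R B2 → L2 miss wb→B6 [-]
  7 | W B1 → L1 miss [D]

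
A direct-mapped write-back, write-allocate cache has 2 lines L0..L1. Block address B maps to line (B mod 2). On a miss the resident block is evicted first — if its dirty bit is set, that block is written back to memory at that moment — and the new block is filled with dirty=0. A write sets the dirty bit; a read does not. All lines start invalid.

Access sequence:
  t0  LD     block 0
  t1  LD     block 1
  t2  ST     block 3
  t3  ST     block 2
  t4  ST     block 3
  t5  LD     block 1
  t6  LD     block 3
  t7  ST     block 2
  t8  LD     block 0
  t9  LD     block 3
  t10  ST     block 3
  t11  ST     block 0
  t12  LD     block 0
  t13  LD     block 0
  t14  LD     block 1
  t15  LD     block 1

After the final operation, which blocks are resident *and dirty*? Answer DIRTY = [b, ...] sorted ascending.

0: R B0 -> L0 miss  d=-]
1: R B1 -> L1 miss  d=-]
2: W B3 -> L1 miss  d=D]
3: W B2 -> L0 miss  d=D]
4: W B3 -> L1 hit  d=D]
5: R B1 -> L1 miss wb->B3  d=-]
6: R B3 -> L1 miss  d=-]
7: W B2 -> L0 hit  d=D]
8: R B0 -> L0 miss wb->B2  d=-]
9: R B3 -> L1 hit  d=-]
10: W B3 -> L1 hit  d=D]
11: W B0 -> L0 hit  d=D]
12: R B0 -> L0 hit  d=D]
13: R B0 -> L0 hit  d=D]
14: R B1 -> L1 miss wb->B3  d=-]
15: R B1 -> L1 hit  d=-]

DIRTY = [0]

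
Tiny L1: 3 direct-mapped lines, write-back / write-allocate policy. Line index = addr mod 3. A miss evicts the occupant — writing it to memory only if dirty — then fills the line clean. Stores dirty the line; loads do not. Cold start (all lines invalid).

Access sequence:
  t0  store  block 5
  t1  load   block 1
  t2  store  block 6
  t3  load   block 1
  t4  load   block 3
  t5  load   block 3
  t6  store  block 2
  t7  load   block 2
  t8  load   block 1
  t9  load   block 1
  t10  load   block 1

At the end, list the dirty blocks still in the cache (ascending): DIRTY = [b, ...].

DIRTY = [2]

0: W B5 -> L2 miss  d=D]
1: R B1 -> L1 miss  d=-]
2: W B6 -> L0 miss  d=D]
3: R B1 -> L1 hit  d=-]
4: R B3 -> L0 miss wb->B6  d=-]
5: R B3 -> L0 hit  d=-]
6: W B2 -> L2 miss wb->B5  d=D]
7: R B2 -> L2 hit  d=D]
8: R B1 -> L1 hit  d=-]
9: R B1 -> L1 hit  d=-]
10: R B1 -> L1 hit  d=-]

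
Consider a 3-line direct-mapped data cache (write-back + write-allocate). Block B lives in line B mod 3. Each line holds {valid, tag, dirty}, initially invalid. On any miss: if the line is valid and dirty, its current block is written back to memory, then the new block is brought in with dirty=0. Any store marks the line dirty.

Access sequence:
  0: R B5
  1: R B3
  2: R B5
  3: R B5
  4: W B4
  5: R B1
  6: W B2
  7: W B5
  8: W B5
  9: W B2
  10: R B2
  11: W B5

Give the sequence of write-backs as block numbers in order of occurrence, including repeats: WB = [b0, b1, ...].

WB = [4, 2, 5, 2]

0: R B5 -> L2 miss  d=-]
1: R B3 -> L0 miss  d=-]
2: R B5 -> L2 hit  d=-]
3: R B5 -> L2 hit  d=-]
4: W B4 -> L1 miss  d=D]
5: R B1 -> L1 miss wb->B4  d=-]
6: W B2 -> L2 miss  d=D]
7: W B5 -> L2 miss wb->B2  d=D]
8: W B5 -> L2 hit  d=D]
9: W B2 -> L2 miss wb->B5  d=D]
10: R B2 -> L2 hit  d=D]
11: W B5 -> L2 miss wb->B2  d=D]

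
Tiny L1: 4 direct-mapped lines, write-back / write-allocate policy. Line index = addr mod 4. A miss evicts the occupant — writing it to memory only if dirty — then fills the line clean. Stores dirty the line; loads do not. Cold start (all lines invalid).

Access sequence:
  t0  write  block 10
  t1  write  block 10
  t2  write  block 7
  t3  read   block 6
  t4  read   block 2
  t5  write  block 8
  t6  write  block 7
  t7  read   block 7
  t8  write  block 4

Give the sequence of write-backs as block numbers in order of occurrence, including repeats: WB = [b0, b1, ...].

0: W B10 → L2 miss [D]
1: W B10 → L2 hit [D]
2: W B7 → L3 miss [D]
3: R B6 → L2 miss wb→B10 [-]
4: R B2 → L2 miss [-]
5: W B8 → L0 miss [D]
6: W B7 → L3 hit [D]
7: R B7 → L3 hit [D]
8: W B4 → L0 miss wb→B8 [D]

WB = [10, 8]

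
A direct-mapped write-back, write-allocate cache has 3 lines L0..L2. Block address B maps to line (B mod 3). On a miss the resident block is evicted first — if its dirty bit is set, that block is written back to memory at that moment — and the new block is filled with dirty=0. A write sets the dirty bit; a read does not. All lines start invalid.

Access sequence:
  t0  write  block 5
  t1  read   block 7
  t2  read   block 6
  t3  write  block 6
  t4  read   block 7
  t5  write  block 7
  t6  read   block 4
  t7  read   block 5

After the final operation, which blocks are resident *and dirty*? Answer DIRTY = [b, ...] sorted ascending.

DIRTY = [5, 6]

0: W B5 → L2 miss [D]
1: R B7 → L1 miss [-]
2: R B6 → L0 miss [-]
3: W B6 → L0 hit [D]
4: R B7 → L1 hit [-]
5: W B7 → L1 hit [D]
6: R B4 → L1 miss wb→B7 [-]
7: R B5 → L2 hit [D]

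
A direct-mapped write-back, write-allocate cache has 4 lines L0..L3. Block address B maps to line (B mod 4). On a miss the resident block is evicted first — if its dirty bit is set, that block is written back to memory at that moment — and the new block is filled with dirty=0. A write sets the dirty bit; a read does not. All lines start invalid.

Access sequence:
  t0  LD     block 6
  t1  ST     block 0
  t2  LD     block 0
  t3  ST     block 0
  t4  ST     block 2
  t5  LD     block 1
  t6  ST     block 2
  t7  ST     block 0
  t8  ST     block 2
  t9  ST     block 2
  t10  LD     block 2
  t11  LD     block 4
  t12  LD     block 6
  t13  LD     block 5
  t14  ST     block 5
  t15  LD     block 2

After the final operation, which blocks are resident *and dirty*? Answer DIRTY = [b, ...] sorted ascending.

0: R B6 -> L2 miss  d=-]
1: W B0 -> L0 miss  d=D]
2: R B0 -> L0 hit  d=D]
3: W B0 -> L0 hit  d=D]
4: W B2 -> L2 miss  d=D]
5: R B1 -> L1 miss  d=-]
6: W B2 -> L2 hit  d=D]
7: W B0 -> L0 hit  d=D]
8: W B2 -> L2 hit  d=D]
9: W B2 -> L2 hit  d=D]
10: R B2 -> L2 hit  d=D]
11: R B4 -> L0 miss wb->B0  d=-]
12: R B6 -> L2 miss wb->B2  d=-]
13: R B5 -> L1 miss  d=-]
14: W B5 -> L1 hit  d=D]
15: R B2 -> L2 miss  d=-]

DIRTY = [5]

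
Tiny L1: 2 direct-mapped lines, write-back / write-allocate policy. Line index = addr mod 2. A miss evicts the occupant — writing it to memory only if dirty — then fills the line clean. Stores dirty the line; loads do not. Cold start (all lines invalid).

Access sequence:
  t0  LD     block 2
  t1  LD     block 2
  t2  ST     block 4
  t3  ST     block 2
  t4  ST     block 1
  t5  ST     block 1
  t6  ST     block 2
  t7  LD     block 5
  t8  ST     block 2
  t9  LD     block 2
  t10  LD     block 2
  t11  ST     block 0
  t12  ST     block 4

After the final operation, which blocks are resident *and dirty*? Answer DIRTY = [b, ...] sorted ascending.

0: R B2 -> L0 miss  d=-]
1: R B2 -> L0 hit  d=-]
2: W B4 -> L0 miss  d=D]
3: W B2 -> L0 miss wb->B4  d=D]
4: W B1 -> L1 miss  d=D]
5: W B1 -> L1 hit  d=D]
6: W B2 -> L0 hit  d=D]
7: R B5 -> L1 miss wb->B1  d=-]
8: W B2 -> L0 hit  d=D]
9: R B2 -> L0 hit  d=D]
10: R B2 -> L0 hit  d=D]
11: W B0 -> L0 miss wb->B2  d=D]
12: W B4 -> L0 miss wb->B0  d=D]

DIRTY = [4]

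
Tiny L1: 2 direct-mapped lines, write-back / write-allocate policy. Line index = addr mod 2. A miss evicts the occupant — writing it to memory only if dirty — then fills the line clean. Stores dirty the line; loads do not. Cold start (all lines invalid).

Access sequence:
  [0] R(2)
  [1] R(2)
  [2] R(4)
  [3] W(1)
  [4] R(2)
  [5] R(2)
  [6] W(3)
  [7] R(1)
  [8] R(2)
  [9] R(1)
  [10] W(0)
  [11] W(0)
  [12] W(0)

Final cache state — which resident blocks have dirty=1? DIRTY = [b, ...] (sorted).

0: R B2 → L0 miss [-]
1: R B2 → L0 hit [-]
2: R B4 → L0 miss [-]
3: W B1 → L1 miss [D]
4: R B2 → L0 miss [-]
5: R B2 → L0 hit [-]
6: W B3 → L1 miss wb→B1 [D]
7: R B1 → L1 miss wb→B3 [-]
8: R B2 → L0 hit [-]
9: R B1 → L1 hit [-]
10: W B0 → L0 miss [D]
11: W B0 → L0 hit [D]
12: W B0 → L0 hit [D]

DIRTY = [0]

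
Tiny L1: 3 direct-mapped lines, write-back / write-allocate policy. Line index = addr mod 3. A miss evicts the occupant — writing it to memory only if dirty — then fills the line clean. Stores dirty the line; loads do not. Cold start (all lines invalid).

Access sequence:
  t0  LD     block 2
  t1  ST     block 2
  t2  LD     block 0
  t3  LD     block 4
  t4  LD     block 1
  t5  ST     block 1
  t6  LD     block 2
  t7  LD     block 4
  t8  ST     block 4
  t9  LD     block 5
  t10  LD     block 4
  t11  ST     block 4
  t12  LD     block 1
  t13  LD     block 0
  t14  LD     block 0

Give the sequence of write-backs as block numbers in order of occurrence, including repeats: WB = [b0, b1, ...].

  0 | R B2 → L2 miss [-]
  1 | W B2 → L2 hit [D]
  2 | R B0 → L0 miss [-]
  3 | R B4 → L1 miss [-]
  4 | R B1 → L1 miss [-]
  5 | W B1 → L1 hit [D]
  6 | R B2 → L2 hit [D]
  7 | R B4 → L1 miss wb→B1 [-]
  8 | W B4 → L1 hit [D]
  9 | R B5 → L2 miss wb→B2 [-]
  10 | R B4 → L1 hit [D]
  11 | W B4 → L1 hit [D]
  12 | R B1 → L1 miss wb→B4 [-]
  13 | R B0 → L0 hit [-]
  14 | R B0 → L0 hit [-]

WB = [1, 2, 4]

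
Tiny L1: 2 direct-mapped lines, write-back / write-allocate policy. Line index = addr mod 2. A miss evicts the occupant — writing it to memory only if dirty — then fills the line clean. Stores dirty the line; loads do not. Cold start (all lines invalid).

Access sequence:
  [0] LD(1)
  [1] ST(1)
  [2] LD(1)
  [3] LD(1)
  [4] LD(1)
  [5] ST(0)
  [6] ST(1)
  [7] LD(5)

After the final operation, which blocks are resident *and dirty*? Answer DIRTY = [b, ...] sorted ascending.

DIRTY = [0]

0: R B1 -> L1 miss  d=-]
1: W B1 -> L1 hit  d=D]
2: R B1 -> L1 hit  d=D]
3: R B1 -> L1 hit  d=D]
4: R B1 -> L1 hit  d=D]
5: W B0 -> L0 miss  d=D]
6: W B1 -> L1 hit  d=D]
7: R B5 -> L1 miss wb->B1  d=-]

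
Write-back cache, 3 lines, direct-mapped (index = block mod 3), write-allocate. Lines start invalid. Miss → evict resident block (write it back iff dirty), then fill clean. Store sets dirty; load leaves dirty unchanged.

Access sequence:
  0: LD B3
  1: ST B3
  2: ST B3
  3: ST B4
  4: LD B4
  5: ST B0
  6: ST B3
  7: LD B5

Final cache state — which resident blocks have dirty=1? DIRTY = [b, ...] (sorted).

0: R B3 -> L0 miss  d=-]
1: W B3 -> L0 hit  d=D]
2: W B3 -> L0 hit  d=D]
3: W B4 -> L1 miss  d=D]
4: R B4 -> L1 hit  d=D]
5: W B0 -> L0 miss wb->B3  d=D]
6: W B3 -> L0 miss wb->B0  d=D]
7: R B5 -> L2 miss  d=-]

DIRTY = [3, 4]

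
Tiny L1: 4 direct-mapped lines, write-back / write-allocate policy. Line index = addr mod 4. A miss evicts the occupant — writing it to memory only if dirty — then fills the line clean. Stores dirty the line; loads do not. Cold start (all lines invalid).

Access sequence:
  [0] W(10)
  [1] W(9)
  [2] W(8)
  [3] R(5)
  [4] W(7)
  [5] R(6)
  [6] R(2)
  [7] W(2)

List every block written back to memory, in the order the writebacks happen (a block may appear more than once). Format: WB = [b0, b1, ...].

  0 | W B10 → L2 miss [D]
  1 | W B9 → L1 miss [D]
  2 | W B8 → L0 miss [D]
  3 | R B5 → L1 miss wb→B9 [-]
  4 | W B7 → L3 miss [D]
  5 | R B6 → L2 miss wb→B10 [-]
  6 | R B2 → L2 miss [-]
  7 | W B2 → L2 hit [D]

WB = [9, 10]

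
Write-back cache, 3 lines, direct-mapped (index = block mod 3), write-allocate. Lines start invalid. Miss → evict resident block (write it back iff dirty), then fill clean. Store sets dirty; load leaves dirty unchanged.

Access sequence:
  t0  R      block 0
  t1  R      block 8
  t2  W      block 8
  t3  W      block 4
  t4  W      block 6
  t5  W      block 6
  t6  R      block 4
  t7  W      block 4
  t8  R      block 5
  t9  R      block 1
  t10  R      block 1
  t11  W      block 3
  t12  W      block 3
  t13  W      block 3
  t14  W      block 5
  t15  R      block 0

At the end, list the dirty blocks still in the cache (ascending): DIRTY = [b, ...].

  0 | R B0 → L0 miss [-]
  1 | R B8 → L2 miss [-]
  2 | W B8 → L2 hit [D]
  3 | W B4 → L1 miss [D]
  4 | W B6 → L0 miss [D]
  5 | W B6 → L0 hit [D]
  6 | R B4 → L1 hit [D]
  7 | W B4 → L1 hit [D]
  8 | R B5 → L2 miss wb→B8 [-]
  9 | R B1 → L1 miss wb→B4 [-]
  10 | R B1 → L1 hit [-]
  11 | W B3 → L0 miss wb→B6 [D]
  12 | W B3 → L0 hit [D]
  13 | W B3 → L0 hit [D]
  14 | W B5 → L2 hit [D]
  15 | R B0 → L0 miss wb→B3 [-]

DIRTY = [5]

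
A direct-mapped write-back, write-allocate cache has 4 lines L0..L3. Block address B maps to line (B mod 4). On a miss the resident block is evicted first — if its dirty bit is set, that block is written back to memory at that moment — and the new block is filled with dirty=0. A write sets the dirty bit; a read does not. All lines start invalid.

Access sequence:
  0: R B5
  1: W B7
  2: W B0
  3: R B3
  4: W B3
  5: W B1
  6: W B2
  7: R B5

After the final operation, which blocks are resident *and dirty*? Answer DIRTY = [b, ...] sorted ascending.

0: R B5 → L1 miss [-]
1: W B7 → L3 miss [D]
2: W B0 → L0 miss [D]
3: R B3 → L3 miss wb→B7 [-]
4: W B3 → L3 hit [D]
5: W B1 → L1 miss [D]
6: W B2 → L2 miss [D]
7: R B5 → L1 miss wb→B1 [-]

DIRTY = [0, 2, 3]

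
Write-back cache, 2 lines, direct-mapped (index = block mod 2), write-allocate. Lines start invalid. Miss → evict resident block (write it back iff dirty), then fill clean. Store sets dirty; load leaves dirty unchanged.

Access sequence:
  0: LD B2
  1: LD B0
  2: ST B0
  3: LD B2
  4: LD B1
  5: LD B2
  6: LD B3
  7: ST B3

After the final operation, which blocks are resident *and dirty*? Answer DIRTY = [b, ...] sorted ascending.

DIRTY = [3]

0: R B2 → L0 miss [-]
1: R B0 → L0 miss [-]
2: W B0 → L0 hit [D]
3: R B2 → L0 miss wb→B0 [-]
4: R B1 → L1 miss [-]
5: R B2 → L0 hit [-]
6: R B3 → L1 miss [-]
7: W B3 → L1 hit [D]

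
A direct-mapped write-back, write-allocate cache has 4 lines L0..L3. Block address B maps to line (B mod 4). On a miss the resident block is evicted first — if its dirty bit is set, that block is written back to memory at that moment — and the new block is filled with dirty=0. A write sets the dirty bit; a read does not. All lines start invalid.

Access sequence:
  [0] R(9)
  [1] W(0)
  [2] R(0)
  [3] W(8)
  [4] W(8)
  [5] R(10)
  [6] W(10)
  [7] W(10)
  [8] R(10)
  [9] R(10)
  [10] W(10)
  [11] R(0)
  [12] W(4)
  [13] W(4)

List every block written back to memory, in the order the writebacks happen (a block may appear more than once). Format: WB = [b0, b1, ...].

WB = [0, 8]

0: R B9 -> L1 miss  d=-]
1: W B0 -> L0 miss  d=D]
2: R B0 -> L0 hit  d=D]
3: W B8 -> L0 miss wb->B0  d=D]
4: W B8 -> L0 hit  d=D]
5: R B10 -> L2 miss  d=-]
6: W B10 -> L2 hit  d=D]
7: W B10 -> L2 hit  d=D]
8: R B10 -> L2 hit  d=D]
9: R B10 -> L2 hit  d=D]
10: W B10 -> L2 hit  d=D]
11: R B0 -> L0 miss wb->B8  d=-]
12: W B4 -> L0 miss  d=D]
13: W B4 -> L0 hit  d=D]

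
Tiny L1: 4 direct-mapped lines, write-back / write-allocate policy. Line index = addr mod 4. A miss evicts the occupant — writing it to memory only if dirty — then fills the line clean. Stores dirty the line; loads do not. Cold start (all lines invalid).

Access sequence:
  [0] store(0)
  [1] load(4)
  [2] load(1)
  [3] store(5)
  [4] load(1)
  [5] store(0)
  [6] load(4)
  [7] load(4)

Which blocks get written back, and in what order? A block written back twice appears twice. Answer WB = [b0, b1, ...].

WB = [0, 5, 0]

0: W B0 → L0 miss [D]
1: R B4 → L0 miss wb→B0 [-]
2: R B1 → L1 miss [-]
3: W B5 → L1 miss [D]
4: R B1 → L1 miss wb→B5 [-]
5: W B0 → L0 miss [D]
6: R B4 → L0 miss wb→B0 [-]
7: R B4 → L0 hit [-]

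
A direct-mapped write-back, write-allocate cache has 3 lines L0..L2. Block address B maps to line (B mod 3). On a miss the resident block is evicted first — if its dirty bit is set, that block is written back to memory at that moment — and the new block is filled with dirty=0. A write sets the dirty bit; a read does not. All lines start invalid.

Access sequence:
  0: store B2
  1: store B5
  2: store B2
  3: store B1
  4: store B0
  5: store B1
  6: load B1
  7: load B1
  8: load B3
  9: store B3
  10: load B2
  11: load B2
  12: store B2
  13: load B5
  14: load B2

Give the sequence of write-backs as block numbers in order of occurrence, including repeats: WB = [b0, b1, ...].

WB = [2, 5, 0, 2]

0: W B2 → L2 miss [D]
1: W B5 → L2 miss wb→B2 [D]
2: W B2 → L2 miss wb→B5 [D]
3: W B1 → L1 miss [D]
4: W B0 → L0 miss [D]
5: W B1 → L1 hit [D]
6: R B1 → L1 hit [D]
7: R B1 → L1 hit [D]
8: R B3 → L0 miss wb→B0 [-]
9: W B3 → L0 hit [D]
10: R B2 → L2 hit [D]
11: R B2 → L2 hit [D]
12: W B2 → L2 hit [D]
13: R B5 → L2 miss wb→B2 [-]
14: R B2 → L2 miss [-]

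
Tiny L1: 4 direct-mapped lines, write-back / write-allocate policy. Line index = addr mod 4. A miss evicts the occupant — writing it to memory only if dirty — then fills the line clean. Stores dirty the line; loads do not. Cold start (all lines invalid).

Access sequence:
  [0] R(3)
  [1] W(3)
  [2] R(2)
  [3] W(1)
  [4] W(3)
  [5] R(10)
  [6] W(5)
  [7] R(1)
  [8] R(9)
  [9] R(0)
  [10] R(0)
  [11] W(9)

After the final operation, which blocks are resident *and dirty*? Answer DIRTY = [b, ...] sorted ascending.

0: R B3 -> L3 miss  d=-]
1: W B3 -> L3 hit  d=D]
2: R B2 -> L2 miss  d=-]
3: W B1 -> L1 miss  d=D]
4: W B3 -> L3 hit  d=D]
5: R B10 -> L2 miss  d=-]
6: W B5 -> L1 miss wb->B1  d=D]
7: R B1 -> L1 miss wb->B5  d=-]
8: R B9 -> L1 miss  d=-]
9: R B0 -> L0 miss  d=-]
10: R B0 -> L0 hit  d=-]
11: W B9 -> L1 hit  d=D]

DIRTY = [3, 9]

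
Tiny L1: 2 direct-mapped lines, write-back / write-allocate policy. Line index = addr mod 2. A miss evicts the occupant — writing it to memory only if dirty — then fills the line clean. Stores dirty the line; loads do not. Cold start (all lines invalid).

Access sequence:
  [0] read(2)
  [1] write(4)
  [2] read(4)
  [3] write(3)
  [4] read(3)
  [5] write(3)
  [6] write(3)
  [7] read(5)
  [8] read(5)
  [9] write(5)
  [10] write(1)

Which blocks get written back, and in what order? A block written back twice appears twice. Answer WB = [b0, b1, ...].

0: R B2 → L0 miss [-]
1: W B4 → L0 miss [D]
2: R B4 → L0 hit [D]
3: W B3 → L1 miss [D]
4: R B3 → L1 hit [D]
5: W B3 → L1 hit [D]
6: W B3 → L1 hit [D]
7: R B5 → L1 miss wb→B3 [-]
8: R B5 → L1 hit [-]
9: W B5 → L1 hit [D]
10: W B1 → L1 miss wb→B5 [D]

WB = [3, 5]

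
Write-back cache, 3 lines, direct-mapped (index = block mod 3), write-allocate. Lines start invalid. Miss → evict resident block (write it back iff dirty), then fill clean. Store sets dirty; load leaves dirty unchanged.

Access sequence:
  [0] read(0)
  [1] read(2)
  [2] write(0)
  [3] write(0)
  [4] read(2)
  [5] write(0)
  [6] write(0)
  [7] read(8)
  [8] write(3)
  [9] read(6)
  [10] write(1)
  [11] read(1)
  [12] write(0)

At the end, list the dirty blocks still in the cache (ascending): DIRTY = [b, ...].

DIRTY = [0, 1]

  0 | R B0 → L0 miss [-]
  1 | R B2 → L2 miss [-]
  2 | W B0 → L0 hit [D]
  3 | W B0 → L0 hit [D]
  4 | R B2 → L2 hit [-]
  5 | W B0 → L0 hit [D]
  6 | W B0 → L0 hit [D]
  7 | R B8 → L2 miss [-]
  8 | W B3 → L0 miss wb→B0 [D]
  9 | R B6 → L0 miss wb→B3 [-]
  10 | W B1 → L1 miss [D]
  11 | R B1 → L1 hit [D]
  12 | W B0 → L0 miss [D]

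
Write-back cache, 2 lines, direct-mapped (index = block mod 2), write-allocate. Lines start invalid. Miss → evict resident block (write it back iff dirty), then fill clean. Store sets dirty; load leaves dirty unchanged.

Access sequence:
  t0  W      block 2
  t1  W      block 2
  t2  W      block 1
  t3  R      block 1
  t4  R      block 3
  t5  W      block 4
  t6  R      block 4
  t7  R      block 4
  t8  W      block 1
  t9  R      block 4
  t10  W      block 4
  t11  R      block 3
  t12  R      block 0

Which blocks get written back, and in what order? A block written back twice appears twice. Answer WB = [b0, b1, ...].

WB = [1, 2, 1, 4]

0: W B2 -> L0 miss  d=D]
1: W B2 -> L0 hit  d=D]
2: W B1 -> L1 miss  d=D]
3: R B1 -> L1 hit  d=D]
4: R B3 -> L1 miss wb->B1  d=-]
5: W B4 -> L0 miss wb->B2  d=D]
6: R B4 -> L0 hit  d=D]
7: R B4 -> L0 hit  d=D]
8: W B1 -> L1 miss  d=D]
9: R B4 -> L0 hit  d=D]
10: W B4 -> L0 hit  d=D]
11: R B3 -> L1 miss wb->B1  d=-]
12: R B0 -> L0 miss wb->B4  d=-]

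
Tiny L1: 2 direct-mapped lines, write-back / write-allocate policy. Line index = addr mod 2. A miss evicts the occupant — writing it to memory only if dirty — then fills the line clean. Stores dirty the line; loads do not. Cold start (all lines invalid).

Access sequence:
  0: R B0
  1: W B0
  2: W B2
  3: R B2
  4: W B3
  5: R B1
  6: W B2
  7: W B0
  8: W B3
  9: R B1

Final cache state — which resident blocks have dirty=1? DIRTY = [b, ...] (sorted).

  0 | R B0 → L0 miss [-]
  1 | W B0 → L0 hit [D]
  2 | W B2 → L0 miss wb→B0 [D]
  3 | R B2 → L0 hit [D]
  4 | W B3 → L1 miss [D]
  5 | R B1 → L1 miss wb→B3 [-]
  6 | W B2 → L0 hit [D]
  7 | W B0 → L0 miss wb→B2 [D]
  8 | W B3 → L1 miss [D]
  9 | R B1 → L1 miss wb→B3 [-]

DIRTY = [0]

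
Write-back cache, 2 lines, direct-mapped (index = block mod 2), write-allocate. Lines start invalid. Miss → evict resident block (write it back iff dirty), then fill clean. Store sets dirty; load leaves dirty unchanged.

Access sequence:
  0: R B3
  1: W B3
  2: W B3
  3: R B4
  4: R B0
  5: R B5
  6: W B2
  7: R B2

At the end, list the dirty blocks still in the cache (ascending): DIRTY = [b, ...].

0: R B3 → L1 miss [-]
1: W B3 → L1 hit [D]
2: W B3 → L1 hit [D]
3: R B4 → L0 miss [-]
4: R B0 → L0 miss [-]
5: R B5 → L1 miss wb→B3 [-]
6: W B2 → L0 miss [D]
7: R B2 → L0 hit [D]

DIRTY = [2]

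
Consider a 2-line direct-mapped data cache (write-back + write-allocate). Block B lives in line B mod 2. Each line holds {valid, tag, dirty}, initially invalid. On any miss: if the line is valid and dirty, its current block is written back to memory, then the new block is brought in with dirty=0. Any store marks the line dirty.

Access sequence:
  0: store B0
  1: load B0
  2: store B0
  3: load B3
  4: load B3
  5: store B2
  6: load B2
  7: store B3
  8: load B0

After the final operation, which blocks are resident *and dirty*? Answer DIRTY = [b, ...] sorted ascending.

  0 | W B0 → L0 miss [D]
  1 | R B0 → L0 hit [D]
  2 | W B0 → L0 hit [D]
  3 | R B3 → L1 miss [-]
  4 | R B3 → L1 hit [-]
  5 | W B2 → L0 miss wb→B0 [D]
  6 | R B2 → L0 hit [D]
  7 | W B3 → L1 hit [D]
  8 | R B0 → L0 miss wb→B2 [-]

DIRTY = [3]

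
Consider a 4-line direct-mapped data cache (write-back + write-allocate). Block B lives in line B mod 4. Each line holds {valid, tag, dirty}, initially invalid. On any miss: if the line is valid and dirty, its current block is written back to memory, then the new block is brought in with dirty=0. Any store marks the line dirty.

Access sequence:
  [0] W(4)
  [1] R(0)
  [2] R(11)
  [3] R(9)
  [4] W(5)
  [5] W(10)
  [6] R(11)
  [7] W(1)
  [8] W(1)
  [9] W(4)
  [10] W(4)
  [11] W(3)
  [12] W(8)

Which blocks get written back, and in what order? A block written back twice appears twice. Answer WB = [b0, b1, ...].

0: W B4 → L0 miss [D]
1: R B0 → L0 miss wb→B4 [-]
2: R B11 → L3 miss [-]
3: R B9 → L1 miss [-]
4: W B5 → L1 miss [D]
5: W B10 → L2 miss [D]
6: R B11 → L3 hit [-]
7: W B1 → L1 miss wb→B5 [D]
8: W B1 → L1 hit [D]
9: W B4 → L0 miss [D]
10: W B4 → L0 hit [D]
11: W B3 → L3 miss [D]
12: W B8 → L0 miss wb→B4 [D]

WB = [4, 5, 4]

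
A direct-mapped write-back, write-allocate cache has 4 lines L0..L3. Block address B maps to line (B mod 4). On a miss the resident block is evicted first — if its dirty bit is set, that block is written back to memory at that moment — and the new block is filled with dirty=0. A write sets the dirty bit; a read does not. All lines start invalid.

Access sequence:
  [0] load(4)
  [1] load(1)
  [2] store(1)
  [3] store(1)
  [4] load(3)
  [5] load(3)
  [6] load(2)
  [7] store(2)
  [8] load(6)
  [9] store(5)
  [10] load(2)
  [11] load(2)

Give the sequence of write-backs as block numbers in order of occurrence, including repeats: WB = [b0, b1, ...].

WB = [2, 1]

  0 | R B4 → L0 miss [-]
  1 | R B1 → L1 miss [-]
  2 | W B1 → L1 hit [D]
  3 | W B1 → L1 hit [D]
  4 | R B3 → L3 miss [-]
  5 | R B3 → L3 hit [-]
  6 | R B2 → L2 miss [-]
  7 | W B2 → L2 hit [D]
  8 | R B6 → L2 miss wb→B2 [-]
  9 | W B5 → L1 miss wb→B1 [D]
  10 | R B2 → L2 miss [-]
  11 | R B2 → L2 hit [-]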